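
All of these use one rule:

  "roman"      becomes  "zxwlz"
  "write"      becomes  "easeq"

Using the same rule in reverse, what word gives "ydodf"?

quest

The shift increases by 1 at each position, starting from +8: 8, 9, 10, ….
Decoding ydodf: y−8=q, d−9=u, o−10=e, d−11=s, f−12=t.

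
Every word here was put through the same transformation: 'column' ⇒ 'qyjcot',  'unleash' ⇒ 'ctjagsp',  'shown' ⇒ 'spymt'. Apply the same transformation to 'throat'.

Each letter's alphabet position (a=0..z=25) is mapped through 5·x+6 mod 26 — an affine cipher.
On throat: t(19)→5·19+6≡23=x; h(7)→5·7+6≡15=p; r(17)→5·17+6≡13=n; o(14)→5·14+6≡24=y; a(0)→5·0+6≡6=g; t(19)→5·19+6≡23=x (all mod 26).

xpnygx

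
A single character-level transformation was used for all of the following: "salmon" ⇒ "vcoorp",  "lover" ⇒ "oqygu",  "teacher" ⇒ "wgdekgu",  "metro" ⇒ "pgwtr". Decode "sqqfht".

It's a Vigenère-style cipher with numeric key [3,2]: position i shifts by key[i mod 2].
Decoding sqqfht: s−3=p, q−2=o, q−3=n, f−2=d, h−3=e, t−2=r.

ponder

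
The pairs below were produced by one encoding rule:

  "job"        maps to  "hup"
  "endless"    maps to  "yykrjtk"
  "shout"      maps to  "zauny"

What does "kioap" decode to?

juice

The output letters match the input read backwards, each shifted +6: job reversed is boj. The word is reversed, then every letter is shifted forward by 6.
Reversing it on kioap: shift back: k−6=e, i−6=c, o−6=i, a−6=u, p−6=j → eciuj; then reverse → juice.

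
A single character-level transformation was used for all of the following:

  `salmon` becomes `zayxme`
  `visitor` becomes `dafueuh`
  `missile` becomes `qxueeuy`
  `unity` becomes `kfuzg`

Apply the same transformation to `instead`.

The output letters match the input read backwards, each shifted +12: salmon reversed is nomlas. Two steps: reverse the string, then apply a Caesar shift of +12.
Applying it to instead: reverse → daetsni; then shift: d+12=p, a+12=m, e+12=q, t+12=f, s+12=e, n+12=z, i+12=u.

pmqfezu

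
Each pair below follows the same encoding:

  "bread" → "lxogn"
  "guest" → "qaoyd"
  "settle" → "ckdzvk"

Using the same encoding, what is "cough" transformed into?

muemr

A repeating key of period 2 is used — shifts +10, +6 over and over.
Applying it to cough: c+10=m, o+6=u, u+10=e, g+6=m, h+10=r.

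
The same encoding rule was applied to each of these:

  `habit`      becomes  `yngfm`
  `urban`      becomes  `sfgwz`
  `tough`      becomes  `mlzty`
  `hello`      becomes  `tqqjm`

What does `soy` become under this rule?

Two steps: reverse the string, then apply a Caesar shift of +5.
On soy: reverse → yos; then shift: y+5=d, o+5=t, s+5=x.

dtx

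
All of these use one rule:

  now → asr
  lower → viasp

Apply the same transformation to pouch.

lgyst

The output letters match the input read backwards, each shifted +4: now reversed is won. Two steps: reverse the string, then apply a Caesar shift of +4.
For pouch: reverse → hcuop; then shift: h+4=l, c+4=g, u+4=y, o+4=s, p+4=t.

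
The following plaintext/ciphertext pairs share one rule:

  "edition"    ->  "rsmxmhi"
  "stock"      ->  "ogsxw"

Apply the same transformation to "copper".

vittsg

The output letters match the input read backwards, each shifted +4: edition reversed is noitide. The word is reversed, then every letter is shifted forward by 4.
On copper: reverse → reppoc; then shift: r+4=v, e+4=i, p+4=t, p+4=t, o+4=s, c+4=g.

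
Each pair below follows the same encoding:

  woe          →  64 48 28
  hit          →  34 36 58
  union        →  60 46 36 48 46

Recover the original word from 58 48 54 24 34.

w(#23)→64 and o(#15)→48: differences scale by 2, so n = 2·pos + 18. Each letter becomes 2×(its alphabet position, a=1..z=26) + 18.
Undoing it on 58 48 54 24 34: 58→(58−18)÷2=20=t, 48→(48−18)÷2=15=o, 54→(54−18)÷2=18=r, 24→(24−18)÷2=3=c, 34→(34−18)÷2=8=h.

torch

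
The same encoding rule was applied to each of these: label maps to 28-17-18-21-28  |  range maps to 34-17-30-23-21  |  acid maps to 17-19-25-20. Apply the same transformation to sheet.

35-24-21-21-36

l is letter #12 and maps to 28: an offset of 16. Each letter is replaced by its alphabet position (a=1..z=26) + 16.
For sheet: s=19→35, h=8→24, e=5→21, e=5→21, t=20→36.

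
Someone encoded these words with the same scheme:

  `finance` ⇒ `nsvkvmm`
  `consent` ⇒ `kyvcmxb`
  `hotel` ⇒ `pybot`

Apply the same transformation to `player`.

xviimb

Shifts by position in finance: pos 0: f→n (+8), pos 1: i→s (+10), pos 2: n→v (+8), pos 3: a→k (+10) — repeating every 2. It's a Vigenère-style cipher with numeric key [8,10]: position i shifts by key[i mod 2].
On player: p+8=x, l+10=v, a+8=i, y+10=i, e+8=m, r+10=b.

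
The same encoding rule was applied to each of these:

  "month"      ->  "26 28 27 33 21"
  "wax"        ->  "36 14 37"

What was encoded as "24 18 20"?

m is letter #13 and maps to 26: an offset of 13. The number is (letter's place in the alphabet, a=1) + 13.
Reversing it on 24 18 20: 24→(24−13)÷1=11=k, 18→(18−13)÷1=5=e, 20→(20−13)÷1=7=g.

keg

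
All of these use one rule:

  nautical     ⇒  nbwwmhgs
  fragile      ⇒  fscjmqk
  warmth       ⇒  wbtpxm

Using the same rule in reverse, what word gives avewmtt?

The shift increases by 1 at each position, starting from +0: 0, 1, 2, ….
Undoing it on avewmtt: a−0=a, v−1=u, e−2=c, w−3=t, m−4=i, t−5=o, t−6=n.

auction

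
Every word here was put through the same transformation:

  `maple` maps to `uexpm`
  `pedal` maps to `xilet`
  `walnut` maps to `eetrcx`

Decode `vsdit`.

Shifts by position in maple: pos 0: m→u (+8), pos 1: a→e (+4), pos 2: p→x (+8), pos 3: l→p (+4) — repeating every 2. A repeating key of period 2 is used — shifts +8, +4 over and over.
Undoing it on vsdit: v−8=n, s−4=o, d−8=v, i−4=e, t−8=l.

novel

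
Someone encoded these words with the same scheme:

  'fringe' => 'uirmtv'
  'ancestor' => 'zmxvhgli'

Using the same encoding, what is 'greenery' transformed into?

tivvmvib

Each letter is replaced by its mirror in the alphabet: a↔z, b↔y, c↔x, and so on (the Atbash cipher).
Applying it to greenery: g↔t, r↔i, e↔v, e↔v, n↔m, e↔v, r↔i, y↔b.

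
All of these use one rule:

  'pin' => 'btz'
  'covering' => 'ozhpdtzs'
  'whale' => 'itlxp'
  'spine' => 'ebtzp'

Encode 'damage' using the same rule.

The rule splits by letter class: vowels +11, consonants +12.
Applying it to damage: d(cons)+12=p, a(vowel)+11=l, m(cons)+12=y, a(vowel)+11=l, g(cons)+12=s, e(vowel)+11=p.

plylsp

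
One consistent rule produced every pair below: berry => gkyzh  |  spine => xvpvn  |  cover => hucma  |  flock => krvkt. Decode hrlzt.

In berry: b→g is +5, e→k is +6, r→y is +7, r→z is +8 — the shift increases by 1 each position. The shift increases by 1 at each position, starting from +5: 5, 6, 7, ….
Undoing it on hrlzt: h−5=c, r−6=l, l−7=e, z−8=r, t−9=k.

clerk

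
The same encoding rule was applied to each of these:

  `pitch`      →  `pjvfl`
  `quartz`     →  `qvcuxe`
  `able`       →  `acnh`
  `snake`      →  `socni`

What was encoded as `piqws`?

photo

The shift increases by 1 at each position, starting from +0: 0, 1, 2, ….
Reversing it on piqws: p−0=p, i−1=h, q−2=o, w−3=t, s−4=o.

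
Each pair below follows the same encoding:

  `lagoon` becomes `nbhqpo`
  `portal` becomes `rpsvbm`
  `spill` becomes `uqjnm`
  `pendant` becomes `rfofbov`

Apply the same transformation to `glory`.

imptz

The shifts repeat in a cycle of length 3: positions 0,1,… shift by +2, +1, +1, then the pattern repeats.
For glory: g+2=i, l+1=m, o+1=p, r+2=t, y+1=z.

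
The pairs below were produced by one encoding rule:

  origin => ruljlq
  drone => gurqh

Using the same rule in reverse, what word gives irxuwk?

Compare letters: o→r is +3, r→u is +3, i→l is +3 — a constant shift. It's a constant shift of +3 (ROT3).
Decoding irxuwk: i−3=f, r−3=o, x−3=u, u−3=r, w−3=t, k−3=h.

fourth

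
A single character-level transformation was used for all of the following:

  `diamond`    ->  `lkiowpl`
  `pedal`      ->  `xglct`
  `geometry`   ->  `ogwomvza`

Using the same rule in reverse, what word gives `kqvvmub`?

A repeating key of period 2 is used — shifts +8, +2 over and over.
Decoding kqvvmub: k−8=c, q−2=o, v−8=n, v−2=t, m−8=e, u−2=s, b−8=t.

contest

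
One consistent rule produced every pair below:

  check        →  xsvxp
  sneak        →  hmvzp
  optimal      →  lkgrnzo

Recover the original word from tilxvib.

grocery

Letters are reflected about the middle of the alphabet (position → 25−position): Atbash.
Undoing it on tilxvib: t↔g, i↔r, l↔o, x↔c, v↔e, i↔r, b↔y.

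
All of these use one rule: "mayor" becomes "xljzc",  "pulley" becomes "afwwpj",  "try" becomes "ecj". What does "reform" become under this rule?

cpqzcx

Compare letters: m→x is +11, a→l is +11, y→j is +11 — a constant shift. This is a Caesar cipher with shift 11.
On reform: r+11=c, e+11=p, f+11=q, o+11=z, r+11=c, m+11=x.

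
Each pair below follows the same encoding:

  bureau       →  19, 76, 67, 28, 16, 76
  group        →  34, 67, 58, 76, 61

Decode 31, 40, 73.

fit

Each letter becomes 3×(its alphabet position, a=1..z=26) + 13.
Reversing it on 31, 40, 73: 31→(31−13)÷3=6=f, 40→(40−13)÷3=9=i, 73→(73−13)÷3=20=t.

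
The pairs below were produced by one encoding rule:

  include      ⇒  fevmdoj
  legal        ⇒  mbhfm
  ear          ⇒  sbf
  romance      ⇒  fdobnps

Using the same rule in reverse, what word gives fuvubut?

The word is reversed, then every letter is shifted forward by 1.
Decoding fuvubut: shift back: f−1=e, u−1=t, v−1=u, u−1=t, b−1=a, u−1=t, t−1=s → etutats; then reverse → statute.

statute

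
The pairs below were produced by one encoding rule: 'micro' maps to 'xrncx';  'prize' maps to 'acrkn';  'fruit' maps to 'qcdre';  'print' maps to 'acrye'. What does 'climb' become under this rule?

nwrxm

The shift depends on letter class: consonant m→x is +11, but vowel i→r is +9. Vowels shift forward by 9 and consonants shift forward by 11.
Applying it to climb: c(cons)+11=n, l(cons)+11=w, i(vowel)+9=r, m(cons)+11=x, b(cons)+11=m.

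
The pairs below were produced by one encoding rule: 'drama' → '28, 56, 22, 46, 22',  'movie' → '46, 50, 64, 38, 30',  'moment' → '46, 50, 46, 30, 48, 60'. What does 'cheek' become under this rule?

d(#4)→28 and r(#18)→56: differences scale by 2, so n = 2·pos + 20. Each letter becomes 2×(its alphabet position, a=1..z=26) + 20.
Applying it to cheek: c=3→26, h=8→36, e=5→30, e=5→30, k=11→42.

26, 36, 30, 30, 42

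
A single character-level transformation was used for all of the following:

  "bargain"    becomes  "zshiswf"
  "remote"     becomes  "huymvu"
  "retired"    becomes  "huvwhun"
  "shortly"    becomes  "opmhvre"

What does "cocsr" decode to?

usual

This is an affine cipher: with a=0,…,z=25, each position x becomes (7x+18) mod 26.
Decoding cocsr: c(2)→15·(2−18)≡20=u; o(14)→15·(14−18)≡18=s; c(2)→15·(2−18)≡20=u; s(18)→15·(18−18)≡0=a; r(17)→15·(17−18)≡11=l (all mod 26).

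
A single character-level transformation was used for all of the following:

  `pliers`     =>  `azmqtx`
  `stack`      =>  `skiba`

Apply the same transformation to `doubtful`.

The word is reversed, then every letter is shifted forward by 8.
On doubtful: reverse → luftbuod; then shift: l+8=t, u+8=c, f+8=n, t+8=b, b+8=j, u+8=c, o+8=w, d+8=l.

tcnbjcwl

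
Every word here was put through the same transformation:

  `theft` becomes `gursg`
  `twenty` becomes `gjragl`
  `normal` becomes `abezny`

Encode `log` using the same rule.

ybt

Compare letters: t→g is +13, h→u is +13, e→r is +13 — a constant shift. Every letter moves 13 places later in the alphabet, wrapping around z→a.
Applying it to log: l+13=y, o+13=b, g+13=t.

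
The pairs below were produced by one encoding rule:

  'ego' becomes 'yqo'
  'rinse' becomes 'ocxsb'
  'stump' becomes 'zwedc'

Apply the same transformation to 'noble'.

Two steps: reverse the string, then apply a Caesar shift of +10.
On noble: reverse → elbon; then shift: e+10=o, l+10=v, b+10=l, o+10=y, n+10=x.

ovlyx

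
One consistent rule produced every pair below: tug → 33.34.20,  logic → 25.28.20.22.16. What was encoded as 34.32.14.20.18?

usage

Each letter is replaced by its alphabet position (a=1..z=26) + 13.
Decoding 34.32.14.20.18: 34→(34−13)÷1=21=u, 32→(32−13)÷1=19=s, 14→(14−13)÷1=1=a, 20→(20−13)÷1=7=g, 18→(18−13)÷1=5=e.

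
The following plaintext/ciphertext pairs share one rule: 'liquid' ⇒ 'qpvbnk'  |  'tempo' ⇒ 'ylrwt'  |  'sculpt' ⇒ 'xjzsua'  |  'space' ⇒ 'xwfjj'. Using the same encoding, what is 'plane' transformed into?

usfuj

Shifts by position in liquid: pos 0: l→q (+5), pos 1: i→p (+7), pos 2: q→v (+5), pos 3: u→b (+7) — repeating every 2. It's a Vigenère-style cipher with numeric key [5,7]: position i shifts by key[i mod 2].
Applying it to plane: p+5=u, l+7=s, a+5=f, n+7=u, e+5=j.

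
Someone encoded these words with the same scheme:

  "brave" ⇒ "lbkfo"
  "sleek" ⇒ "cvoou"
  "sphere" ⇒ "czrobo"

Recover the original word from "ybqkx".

organ

This is a Caesar cipher with shift 10.
Reversing it on ybqkx: y−10=o, b−10=r, q−10=g, k−10=a, x−10=n.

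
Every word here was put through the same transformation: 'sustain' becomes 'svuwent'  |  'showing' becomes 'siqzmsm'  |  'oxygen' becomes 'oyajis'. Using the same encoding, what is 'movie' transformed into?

mpxli

In sustain: s→s is +0, u→v is +1, s→u is +2, t→w is +3 — the shift increases by 1 each position. Letter i (0-indexed) is shifted by i+0, so successive shifts are 0, 1, 2, ….
Applying it to movie: m+0=m, o+1=p, v+2=x, i+3=l, e+4=i.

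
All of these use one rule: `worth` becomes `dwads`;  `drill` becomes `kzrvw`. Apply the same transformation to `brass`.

Letter i (0-indexed) is shifted by i+7, so successive shifts are 7, 8, 9, ….
For brass: b+7=i, r+8=z, a+9=j, s+10=c, s+11=d.

izjcd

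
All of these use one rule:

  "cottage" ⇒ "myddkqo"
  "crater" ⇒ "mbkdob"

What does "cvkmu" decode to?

Compare letters: c→m is +10, o→y is +10, t→d is +10 — a constant shift. This is a Caesar cipher with shift 10.
Undoing it on cvkmu: c−10=s, v−10=l, k−10=a, m−10=c, u−10=k.

slack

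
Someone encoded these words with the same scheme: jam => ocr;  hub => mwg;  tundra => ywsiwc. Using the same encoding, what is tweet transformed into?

Vowels shift forward by 2 and consonants shift forward by 5.
Applying it to tweet: t(cons)+5=y, w(cons)+5=b, e(vowel)+2=g, e(vowel)+2=g, t(cons)+5=y.

ybggy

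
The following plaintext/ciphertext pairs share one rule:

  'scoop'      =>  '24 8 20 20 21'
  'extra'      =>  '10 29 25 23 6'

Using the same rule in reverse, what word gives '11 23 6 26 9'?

Each letter is replaced by its alphabet position (a=1..z=26) + 5.
Reversing it on 11 23 6 26 9: 11→(11−5)÷1=6=f, 23→(23−5)÷1=18=r, 6→(6−5)÷1=1=a, 26→(26−5)÷1=21=u, 9→(9−5)÷1=4=d.

fraud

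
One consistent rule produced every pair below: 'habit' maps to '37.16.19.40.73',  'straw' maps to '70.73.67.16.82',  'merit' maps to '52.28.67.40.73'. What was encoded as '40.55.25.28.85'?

index

h(#8)→37 and a(#1)→16: differences scale by 3, so n = 3·pos + 13. With a=1..z=26, the number is 3·pos + 13.
Decoding 40.55.25.28.85: 40→(40−13)÷3=9=i, 55→(55−13)÷3=14=n, 25→(25−13)÷3=4=d, 28→(28−13)÷3=5=e, 85→(85−13)÷3=24=x.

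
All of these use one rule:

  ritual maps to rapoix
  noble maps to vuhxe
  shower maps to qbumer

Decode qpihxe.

stable

r(17)→r(17) and i(8)→a(0) fit y≡25x+8 (mod 26); the inverse of 25 mod 26 is 25. Treating letters as 0–25, the rule is x ↦ 25x + 8 (mod 26).
Undoing it on qpihxe: q(16)→25·(16−8)≡18=s; p(15)→25·(15−8)≡19=t; i(8)→25·(8−8)≡0=a; h(7)→25·(7−8)≡1=b; x(23)→25·(23−8)≡11=l; e(4)→25·(4−8)≡4=e (all mod 26).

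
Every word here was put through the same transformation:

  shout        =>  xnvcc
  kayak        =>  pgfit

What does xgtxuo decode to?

sample

In shout: s→x is +5, h→n is +6, o→v is +7, u→c is +8 — the shift increases by 1 each position. The shift increases by 1 at each position, starting from +5: 5, 6, 7, ….
Decoding xgtxuo: x−5=s, g−6=a, t−7=m, x−8=p, u−9=l, o−10=e.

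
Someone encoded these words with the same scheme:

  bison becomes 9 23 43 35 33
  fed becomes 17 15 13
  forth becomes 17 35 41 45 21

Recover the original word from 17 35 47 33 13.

found

Each letter becomes 2×(its alphabet position, a=1..z=26) + 5.
Reversing it on 17 35 47 33 13: 17→(17−5)÷2=6=f, 35→(35−5)÷2=15=o, 47→(47−5)÷2=21=u, 33→(33−5)÷2=14=n, 13→(13−5)÷2=4=d.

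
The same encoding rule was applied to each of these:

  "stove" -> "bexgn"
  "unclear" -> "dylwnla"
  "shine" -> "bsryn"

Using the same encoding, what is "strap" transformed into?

bealy

It's a Vigenère-style cipher with numeric key [9,11]: position i shifts by key[i mod 2].
Applying it to strap: s+9=b, t+11=e, r+9=a, a+11=l, p+9=y.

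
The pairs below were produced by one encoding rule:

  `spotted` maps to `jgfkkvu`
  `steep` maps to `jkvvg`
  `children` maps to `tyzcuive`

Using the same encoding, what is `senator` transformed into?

jverkfi

Compare letters: s→j is +17, p→g is +17, o→f is +17 — a constant shift. Each letter is shifted forward by 17 in the alphabet (a Caesar shift of +17).
Applying it to senator: s+17=j, e+17=v, n+17=e, a+17=r, t+17=k, o+17=f, r+17=i.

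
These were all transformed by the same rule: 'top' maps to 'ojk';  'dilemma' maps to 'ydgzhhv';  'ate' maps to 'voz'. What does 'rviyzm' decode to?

wander

Compare letters: t→o is +21, o→j is +21, p→k is +21 — a constant shift. This is a Caesar cipher with shift 21.
Decoding rviyzm: r−21=w, v−21=a, i−21=n, y−21=d, z−21=e, m−21=r.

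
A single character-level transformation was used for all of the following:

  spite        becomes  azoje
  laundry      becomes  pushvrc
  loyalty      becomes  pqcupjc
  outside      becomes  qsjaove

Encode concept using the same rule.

s(18)→a(0) and p(15)→z(25) fit y≡9x+20 (mod 26); the inverse of 9 mod 26 is 3. This is an affine cipher: with a=0,…,z=25, each position x becomes (9x+20) mod 26.
For concept: c(2)→9·2+20≡12=m; o(14)→9·14+20≡16=q; n(13)→9·13+20≡7=h; c(2)→9·2+20≡12=m; e(4)→9·4+20≡4=e; p(15)→9·15+20≡25=z; t(19)→9·19+20≡9=j (all mod 26).

mqhmezj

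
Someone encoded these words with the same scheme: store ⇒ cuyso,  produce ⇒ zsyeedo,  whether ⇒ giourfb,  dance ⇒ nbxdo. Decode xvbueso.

Shifts by position in store: pos 0: s→c (+10), pos 1: t→u (+1), pos 2: o→y (+10), pos 3: r→s (+1) — repeating every 2. The shifts repeat in a cycle of length 2: positions 0,1,… shift by +10, +1, then the pattern repeats.
Undoing it on xvbueso: x−10=n, v−1=u, b−10=r, u−1=t, e−10=u, s−1=r, o−10=e.

nurture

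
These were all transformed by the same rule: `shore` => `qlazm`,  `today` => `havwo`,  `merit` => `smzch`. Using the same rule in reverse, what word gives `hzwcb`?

trail

s(18)→q(16) and h(7)→l(11) fit y≡17x+22 (mod 26); the inverse of 17 mod 26 is 23. Treating letters as 0–25, the rule is x ↦ 17x + 22 (mod 26).
Undoing it on hzwcb: h(7)→23·(7−22)≡19=t; z(25)→23·(25−22)≡17=r; w(22)→23·(22−22)≡0=a; c(2)→23·(2−22)≡8=i; b(1)→23·(1−22)≡11=l (all mod 26).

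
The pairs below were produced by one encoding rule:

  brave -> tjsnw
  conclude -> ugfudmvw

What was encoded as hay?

pig

This is a Caesar cipher with shift 18.
Decoding hay: h−18=p, a−18=i, y−18=g.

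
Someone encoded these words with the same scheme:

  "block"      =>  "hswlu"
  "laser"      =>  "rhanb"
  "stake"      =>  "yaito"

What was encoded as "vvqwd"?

In block: b→h is +6, l→s is +7, o→w is +8, c→l is +9 — the shift increases by 1 each position. Each letter shifts forward by (position + 6), i.e. 6, 7, 8, … — the shift grows by one for each successive letter.
Decoding vvqwd: v−6=p, v−7=o, q−8=i, w−9=n, d−10=t.

point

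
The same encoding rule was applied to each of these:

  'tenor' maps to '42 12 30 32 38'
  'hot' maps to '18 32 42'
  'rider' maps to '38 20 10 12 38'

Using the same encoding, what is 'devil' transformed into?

10 12 46 20 26

t(#20)→42 and e(#5)→12: differences scale by 2, so n = 2·pos + 2. With a=1..z=26, the number is 2·pos + 2.
For devil: d=4→10, e=5→12, v=22→46, i=9→20, l=12→26.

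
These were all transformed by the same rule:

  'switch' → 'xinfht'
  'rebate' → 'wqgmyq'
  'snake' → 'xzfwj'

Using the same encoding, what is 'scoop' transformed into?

Shifts by position in switch: pos 0: s→x (+5), pos 1: w→i (+12), pos 2: i→n (+5), pos 3: t→f (+12) — repeating every 2. A repeating key of period 2 is used — shifts +5, +12 over and over.
Applying it to scoop: s+5=x, c+12=o, o+5=t, o+12=a, p+5=u.

xotau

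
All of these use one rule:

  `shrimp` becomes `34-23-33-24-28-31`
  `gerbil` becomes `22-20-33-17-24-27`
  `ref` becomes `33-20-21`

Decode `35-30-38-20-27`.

s is letter #19 and maps to 34: an offset of 15. Each letter is replaced by its alphabet position (a=1..z=26) + 15.
Reversing it on 35-30-38-20-27: 35→(35−15)÷1=20=t, 30→(30−15)÷1=15=o, 38→(38−15)÷1=23=w, 20→(20−15)÷1=5=e, 27→(27−15)÷1=12=l.

towel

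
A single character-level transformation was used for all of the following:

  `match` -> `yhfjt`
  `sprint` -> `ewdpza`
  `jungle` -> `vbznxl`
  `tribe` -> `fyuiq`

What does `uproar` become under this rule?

Shifts by position in match: pos 0: m→y (+12), pos 1: a→h (+7), pos 2: t→f (+12), pos 3: c→j (+7) — repeating every 2. A repeating key of period 2 is used — shifts +12, +7 over and over.
On uproar: u+12=g, p+7=w, r+12=d, o+7=v, a+12=m, r+7=y.

gwdvmy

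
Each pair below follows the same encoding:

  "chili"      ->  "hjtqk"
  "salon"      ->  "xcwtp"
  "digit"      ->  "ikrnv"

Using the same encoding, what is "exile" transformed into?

jztqg

Shifts by position in chili: pos 0: c→h (+5), pos 1: h→j (+2), pos 2: i→t (+11), pos 3: l→q (+5), pos 4: i→k (+2) — repeating every 3. The shifts repeat in a cycle of length 3: positions 0,1,… shift by +5, +2, +11, then the pattern repeats.
On exile: e+5=j, x+2=z, i+11=t, l+5=q, e+2=g.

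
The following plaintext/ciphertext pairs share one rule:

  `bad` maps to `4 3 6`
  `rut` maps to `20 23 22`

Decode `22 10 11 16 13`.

think

Each letter is replaced by its alphabet position (a=1..z=26) + 2.
Decoding 22 10 11 16 13: 22→(22−2)÷1=20=t, 10→(10−2)÷1=8=h, 11→(11−2)÷1=9=i, 16→(16−2)÷1=14=n, 13→(13−2)÷1=11=k.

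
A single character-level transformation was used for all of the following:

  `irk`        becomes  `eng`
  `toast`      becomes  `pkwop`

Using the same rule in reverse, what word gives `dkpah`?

Each letter is shifted forward by 22 in the alphabet (a Caesar shift of +22).
Reversing it on dkpah: d−22=h, k−22=o, p−22=t, a−22=e, h−22=l.

hotel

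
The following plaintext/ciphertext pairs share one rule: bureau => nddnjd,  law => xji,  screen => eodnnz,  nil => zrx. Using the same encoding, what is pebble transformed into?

The shift depends on letter class: consonant b→n is +12, but vowel u→d is +9. Two shifts are in play — +9 for a/e/i/o/u, +12 for every other letter.
On pebble: p(cons)+12=b, e(vowel)+9=n, b(cons)+12=n, b(cons)+12=n, l(cons)+12=x, e(vowel)+9=n.

bnnnxn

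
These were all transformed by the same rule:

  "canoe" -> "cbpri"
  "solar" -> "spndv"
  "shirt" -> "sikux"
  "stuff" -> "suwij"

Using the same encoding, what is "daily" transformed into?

Each letter shifts forward by its position index (0, 1, 2, …) — the shift grows by one for each successive letter.
On daily: d+0=d, a+1=b, i+2=k, l+3=o, y+4=c.

dbkoc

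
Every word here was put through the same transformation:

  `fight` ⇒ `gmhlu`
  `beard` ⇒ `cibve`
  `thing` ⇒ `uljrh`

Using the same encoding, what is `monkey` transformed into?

Shifts by position in fight: pos 0: f→g (+1), pos 1: i→m (+4), pos 2: g→h (+1), pos 3: h→l (+4) — repeating every 2. The shifts repeat in a cycle of length 2: positions 0,1,… shift by +1, +4, then the pattern repeats.
Applying it to monkey: m+1=n, o+4=s, n+1=o, k+4=o, e+1=f, y+4=c.

nsoofc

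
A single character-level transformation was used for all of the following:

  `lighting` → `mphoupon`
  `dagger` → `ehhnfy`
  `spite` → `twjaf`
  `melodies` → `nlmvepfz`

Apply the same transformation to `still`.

tajsm

The shifts repeat in a cycle of length 2: positions 0,1,… shift by +1, +7, then the pattern repeats.
On still: s+1=t, t+7=a, i+1=j, l+7=s, l+1=m.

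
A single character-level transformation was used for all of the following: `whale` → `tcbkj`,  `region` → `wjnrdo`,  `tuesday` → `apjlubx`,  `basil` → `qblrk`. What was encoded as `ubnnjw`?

dagger

w(22)→t(19) and h(7)→c(2) fit y≡15x+1 (mod 26); the inverse of 15 mod 26 is 7. Each letter's alphabet position (a=0..z=25) is mapped through 15·x+1 mod 26 — an affine cipher.
Undoing it on ubnnjw: u(20)→7·(20−1)≡3=d; b(1)→7·(1−1)≡0=a; n(13)→7·(13−1)≡6=g; n(13)→7·(13−1)≡6=g; j(9)→7·(9−1)≡4=e; w(22)→7·(22−1)≡17=r (all mod 26).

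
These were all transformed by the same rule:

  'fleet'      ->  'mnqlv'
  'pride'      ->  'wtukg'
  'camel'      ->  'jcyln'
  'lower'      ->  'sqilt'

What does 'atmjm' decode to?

The shifts repeat in a cycle of length 3: positions 0,1,… shift by +7, +2, +12, then the pattern repeats.
Decoding atmjm: a−7=t, t−2=r, m−12=a, j−7=c, m−2=k.

track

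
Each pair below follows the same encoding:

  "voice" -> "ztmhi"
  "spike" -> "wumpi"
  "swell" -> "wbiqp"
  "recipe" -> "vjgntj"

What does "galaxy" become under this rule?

kfpfbd

A repeating key of period 2 is used — shifts +4, +5 over and over.
Applying it to galaxy: g+4=k, a+5=f, l+4=p, a+5=f, x+4=b, y+5=d.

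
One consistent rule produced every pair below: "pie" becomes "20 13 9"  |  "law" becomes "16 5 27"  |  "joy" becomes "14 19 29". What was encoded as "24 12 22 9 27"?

threw

Each letter is replaced by its alphabet position (a=1..z=26) + 4.
Reversing it on 24 12 22 9 27: 24→(24−4)÷1=20=t, 12→(12−4)÷1=8=h, 22→(22−4)÷1=18=r, 9→(9−4)÷1=5=e, 27→(27−4)÷1=23=w.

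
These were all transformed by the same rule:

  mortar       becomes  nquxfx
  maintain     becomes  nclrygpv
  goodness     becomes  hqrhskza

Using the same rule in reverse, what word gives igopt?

hello

Each letter shifts forward by (position + 1), i.e. 1, 2, 3, … — the shift grows by one for each successive letter.
Decoding igopt: i−1=h, g−2=e, o−3=l, p−4=l, t−5=o.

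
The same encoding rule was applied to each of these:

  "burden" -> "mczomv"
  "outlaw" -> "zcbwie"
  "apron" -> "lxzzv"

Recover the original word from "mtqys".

Shifts by position in burden: pos 0: b→m (+11), pos 1: u→c (+8), pos 2: r→z (+8), pos 3: d→o (+11), pos 4: e→m (+8), pos 5: n→v (+8) — repeating every 3. A repeating key of period 3 is used — shifts +11, +8, +8 over and over.
Decoding mtqys: m−11=b, t−8=l, q−8=i, y−11=n, s−8=k.

blink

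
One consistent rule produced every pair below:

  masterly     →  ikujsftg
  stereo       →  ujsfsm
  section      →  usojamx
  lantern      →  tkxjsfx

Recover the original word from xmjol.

This is an affine cipher: with a=0,…,z=25, each position x becomes (15x+10) mod 26.
Reversing it on xmjol: x(23)→7·(23−10)≡13=n; m(12)→7·(12−10)≡14=o; j(9)→7·(9−10)≡19=t; o(14)→7·(14−10)≡2=c; l(11)→7·(11−10)≡7=h (all mod 26).

notch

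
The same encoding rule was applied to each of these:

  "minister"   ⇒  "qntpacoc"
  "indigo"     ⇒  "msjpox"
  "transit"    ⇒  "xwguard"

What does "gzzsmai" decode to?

In minister: m→q is +4, i→n is +5, n→t is +6, i→p is +7 — the shift increases by 1 each position. Each letter shifts forward by (position + 4), i.e. 4, 5, 6, … — the shift grows by one for each successive letter.
Reversing it on gzzsmai: g−4=c, z−5=u, z−6=t, s−7=l, m−8=e, a−9=r, i−10=y.

cutlery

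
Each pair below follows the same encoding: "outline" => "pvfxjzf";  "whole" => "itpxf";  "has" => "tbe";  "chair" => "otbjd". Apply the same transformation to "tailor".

The shift depends on letter class: consonant t→f is +12, but vowel o→p is +1. Two shifts are in play — +1 for a/e/i/o/u, +12 for every other letter.
For tailor: t(cons)+12=f, a(vowel)+1=b, i(vowel)+1=j, l(cons)+12=x, o(vowel)+1=p, r(cons)+12=d.

fbjxpd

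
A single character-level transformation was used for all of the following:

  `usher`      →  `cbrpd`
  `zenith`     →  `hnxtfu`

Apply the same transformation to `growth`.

oayhfu

In usher: u→c is +8, s→b is +9, h→r is +10, e→p is +11 — the shift increases by 1 each position. The shift increases by 1 at each position, starting from +8: 8, 9, 10, ….
On growth: g+8=o, r+9=a, o+10=y, w+11=h, t+12=f, h+13=u.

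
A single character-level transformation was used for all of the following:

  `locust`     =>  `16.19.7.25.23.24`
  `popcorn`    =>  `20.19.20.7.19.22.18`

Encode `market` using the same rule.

l is letter #12 and maps to 16: an offset of 4. The number is (letter's place in the alphabet, a=1) + 4.
On market: m=13→17, a=1→5, r=18→22, k=11→15, e=5→9, t=20→24.

17.5.22.15.9.24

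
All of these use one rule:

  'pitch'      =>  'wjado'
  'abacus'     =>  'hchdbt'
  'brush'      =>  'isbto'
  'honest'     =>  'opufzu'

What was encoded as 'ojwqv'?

Shifts by position in pitch: pos 0: p→w (+7), pos 1: i→j (+1), pos 2: t→a (+7), pos 3: c→d (+1) — repeating every 2. It's a Vigenère-style cipher with numeric key [7,1]: position i shifts by key[i mod 2].
Undoing it on ojwqv: o−7=h, j−1=i, w−7=p, q−1=p, v−7=o.

hippo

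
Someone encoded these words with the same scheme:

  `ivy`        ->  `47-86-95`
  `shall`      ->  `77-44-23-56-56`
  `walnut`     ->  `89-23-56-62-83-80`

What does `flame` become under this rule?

38-56-23-59-35

i(#9)→47 and v(#22)→86: differences scale by 3, so n = 3·pos + 20. The formula is n = 3×(alphabet index, a=1) + 20.
Applying it to flame: f=6→38, l=12→56, a=1→23, m=13→59, e=5→35.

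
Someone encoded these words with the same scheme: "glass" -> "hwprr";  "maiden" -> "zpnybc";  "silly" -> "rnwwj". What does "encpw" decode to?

final

g(6)→h(7) and l(11)→w(22) fit y≡3x+15 (mod 26); the inverse of 3 mod 26 is 9. Each letter's alphabet position (a=0..z=25) is mapped through 3·x+15 mod 26 — an affine cipher.
Reversing it on encpw: e(4)→9·(4−15)≡5=f; n(13)→9·(13−15)≡8=i; c(2)→9·(2−15)≡13=n; p(15)→9·(15−15)≡0=a; w(22)→9·(22−15)≡11=l (all mod 26).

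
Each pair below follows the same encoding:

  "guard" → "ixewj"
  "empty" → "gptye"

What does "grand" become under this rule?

In guard: g→i is +2, u→x is +3, a→e is +4, r→w is +5 — the shift increases by 1 each position. The shift increases by 1 at each position, starting from +2: 2, 3, 4, ….
On grand: g+2=i, r+3=u, a+4=e, n+5=s, d+6=j.

iuesj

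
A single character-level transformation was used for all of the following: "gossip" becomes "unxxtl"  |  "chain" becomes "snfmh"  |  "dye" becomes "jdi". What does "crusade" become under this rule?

The word is reversed, then every letter is shifted forward by 5.
On crusade: reverse → edasurc; then shift: e+5=j, d+5=i, a+5=f, s+5=x, u+5=z, r+5=w, c+5=h.

jifxzwh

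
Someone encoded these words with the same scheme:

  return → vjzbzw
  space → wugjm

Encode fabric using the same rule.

jfhyql

In return: r→v is +4, e→j is +5, t→z is +6, u→b is +7 — the shift increases by 1 each position. The shift increases by 1 at each position, starting from +4: 4, 5, 6, ….
Applying it to fabric: f+4=j, a+5=f, b+6=h, r+7=y, i+8=q, c+9=l.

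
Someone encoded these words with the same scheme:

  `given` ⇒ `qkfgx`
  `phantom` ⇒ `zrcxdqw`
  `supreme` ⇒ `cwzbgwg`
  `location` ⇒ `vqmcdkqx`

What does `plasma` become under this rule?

zvccwc

The shift depends on letter class: consonant g→q is +10, but vowel i→k is +2. Two shifts are in play — +2 for a/e/i/o/u, +10 for every other letter.
Applying it to plasma: p(cons)+10=z, l(cons)+10=v, a(vowel)+2=c, s(cons)+10=c, m(cons)+10=w, a(vowel)+2=c.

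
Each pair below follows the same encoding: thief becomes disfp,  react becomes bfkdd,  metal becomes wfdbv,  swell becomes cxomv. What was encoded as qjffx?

given

Shifts by position in thief: pos 0: t→d (+10), pos 1: h→i (+1), pos 2: i→s (+10), pos 3: e→f (+1) — repeating every 2. A repeating key of period 2 is used — shifts +10, +1 over and over.
Undoing it on qjffx: q−10=g, j−1=i, f−10=v, f−1=e, x−10=n.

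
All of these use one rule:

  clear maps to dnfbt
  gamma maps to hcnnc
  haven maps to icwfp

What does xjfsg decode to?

Shifts by position in clear: pos 0: c→d (+1), pos 1: l→n (+2), pos 2: e→f (+1), pos 3: a→b (+1), pos 4: r→t (+2) — repeating every 3. A repeating key of period 3 is used — shifts +1, +2, +1 over and over.
Reversing it on xjfsg: x−1=w, j−2=h, f−1=e, s−1=r, g−2=e.

where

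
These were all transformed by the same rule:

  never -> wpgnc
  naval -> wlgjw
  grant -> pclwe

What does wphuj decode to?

newly

Shifts by position in never: pos 0: n→w (+9), pos 1: e→p (+11), pos 2: v→g (+11), pos 3: e→n (+9), pos 4: r→c (+11) — repeating every 3. A repeating key of period 3 is used — shifts +9, +11, +11 over and over.
Reversing it on wphuj: w−9=n, p−11=e, h−11=w, u−9=l, j−11=y.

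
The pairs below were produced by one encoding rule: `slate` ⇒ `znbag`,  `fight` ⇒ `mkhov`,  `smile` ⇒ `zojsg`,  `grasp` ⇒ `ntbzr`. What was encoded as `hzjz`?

axis

Shifts by position in slate: pos 0: s→z (+7), pos 1: l→n (+2), pos 2: a→b (+1), pos 3: t→a (+7), pos 4: e→g (+2) — repeating every 3. The shifts repeat in a cycle of length 3: positions 0,1,… shift by +7, +2, +1, then the pattern repeats.
Reversing it on hzjz: h−7=a, z−2=x, j−1=i, z−7=s.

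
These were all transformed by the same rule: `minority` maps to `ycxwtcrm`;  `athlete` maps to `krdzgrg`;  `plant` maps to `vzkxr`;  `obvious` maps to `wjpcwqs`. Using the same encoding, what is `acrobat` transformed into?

m(12)→y(24) and i(8)→c(2) fit y≡25x+10 (mod 26); the inverse of 25 mod 26 is 25. Treating letters as 0–25, the rule is x ↦ 25x + 10 (mod 26).
On acrobat: a(0)→25·0+10≡10=k; c(2)→25·2+10≡8=i; r(17)→25·17+10≡19=t; o(14)→25·14+10≡22=w; b(1)→25·1+10≡9=j; a(0)→25·0+10≡10=k; t(19)→25·19+10≡17=r (all mod 26).

kitwjkr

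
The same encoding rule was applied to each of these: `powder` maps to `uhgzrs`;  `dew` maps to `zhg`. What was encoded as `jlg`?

dig

The word is reversed, then every letter is shifted forward by 3.
Undoing it on jlg: shift back: j−3=g, l−3=i, g−3=d → gid; then reverse → dig.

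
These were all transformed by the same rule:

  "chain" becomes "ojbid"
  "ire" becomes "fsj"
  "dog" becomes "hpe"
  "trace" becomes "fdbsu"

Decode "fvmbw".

value

Read the word backwards and shift each letter +1.
Reversing it on fvmbw: shift back: f−1=e, v−1=u, m−1=l, b−1=a, w−1=v → eulav; then reverse → value.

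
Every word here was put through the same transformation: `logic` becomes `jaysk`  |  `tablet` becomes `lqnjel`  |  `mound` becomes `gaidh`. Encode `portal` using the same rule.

l(11)→j(9) and o(14)→a(0) fit y≡23x+16 (mod 26); the inverse of 23 mod 26 is 17. This is an affine cipher: with a=0,…,z=25, each position x becomes (23x+16) mod 26.
On portal: p(15)→23·15+16≡23=x; o(14)→23·14+16≡0=a; r(17)→23·17+16≡17=r; t(19)→23·19+16≡11=l; a(0)→23·0+16≡16=q; l(11)→23·11+16≡9=j (all mod 26).

xarlqj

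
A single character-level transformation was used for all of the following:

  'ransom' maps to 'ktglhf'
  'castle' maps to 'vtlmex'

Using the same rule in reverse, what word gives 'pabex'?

Every letter moves 19 places later in the alphabet, wrapping around z→a.
Undoing it on pabex: p−19=w, a−19=h, b−19=i, e−19=l, x−19=e.

while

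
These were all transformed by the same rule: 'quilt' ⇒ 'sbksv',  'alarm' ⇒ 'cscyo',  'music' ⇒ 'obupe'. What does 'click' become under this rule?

Shifts by position in quilt: pos 0: q→s (+2), pos 1: u→b (+7), pos 2: i→k (+2), pos 3: l→s (+7) — repeating every 2. A repeating key of period 2 is used — shifts +2, +7 over and over.
Applying it to click: c+2=e, l+7=s, i+2=k, c+7=j, k+2=m.

eskjm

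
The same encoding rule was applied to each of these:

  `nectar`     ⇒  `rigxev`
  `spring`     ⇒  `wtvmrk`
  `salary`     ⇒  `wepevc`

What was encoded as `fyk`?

bug

Compare letters: n→r is +4, e→i is +4, c→g is +4 — a constant shift. It's a constant shift of +4 (ROT4).
Reversing it on fyk: f−4=b, y−4=u, k−4=g.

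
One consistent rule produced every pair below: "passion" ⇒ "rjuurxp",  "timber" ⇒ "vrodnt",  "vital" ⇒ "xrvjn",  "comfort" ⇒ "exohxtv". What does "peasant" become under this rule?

rnjujpv

The shift depends on letter class: consonant p→r is +2, but vowel a→j is +9. The rule splits by letter class: vowels +9, consonants +2.
For peasant: p(cons)+2=r, e(vowel)+9=n, a(vowel)+9=j, s(cons)+2=u, a(vowel)+9=j, n(cons)+2=p, t(cons)+2=v.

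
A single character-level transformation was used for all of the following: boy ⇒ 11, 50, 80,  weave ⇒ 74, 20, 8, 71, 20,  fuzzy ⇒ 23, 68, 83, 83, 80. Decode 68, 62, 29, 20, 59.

usher

b(#2)→11 and o(#15)→50: differences scale by 3, so n = 3·pos + 5. The formula is n = 3×(alphabet index, a=1) + 5.
Undoing it on 68, 62, 29, 20, 59: 68→(68−5)÷3=21=u, 62→(62−5)÷3=19=s, 29→(29−5)÷3=8=h, 20→(20−5)÷3=5=e, 59→(59−5)÷3=18=r.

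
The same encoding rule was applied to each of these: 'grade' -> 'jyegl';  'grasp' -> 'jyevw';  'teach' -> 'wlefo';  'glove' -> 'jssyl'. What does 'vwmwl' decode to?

spite

Shifts by position in grade: pos 0: g→j (+3), pos 1: r→y (+7), pos 2: a→e (+4), pos 3: d→g (+3), pos 4: e→l (+7) — repeating every 3. A repeating key of period 3 is used — shifts +3, +7, +4 over and over.
Undoing it on vwmwl: v−3=s, w−7=p, m−4=i, w−3=t, l−7=e.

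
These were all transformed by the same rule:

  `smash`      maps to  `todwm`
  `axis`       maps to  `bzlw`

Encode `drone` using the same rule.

etrrj

In smash: s→t is +1, m→o is +2, a→d is +3, s→w is +4 — the shift increases by 1 each position. The shift increases by 1 at each position, starting from +1: 1, 2, 3, ….
For drone: d+1=e, r+2=t, o+3=r, n+4=r, e+5=j.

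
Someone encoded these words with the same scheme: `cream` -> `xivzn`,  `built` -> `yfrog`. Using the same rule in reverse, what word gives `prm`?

kin

Each pair mirrors across the alphabet (c↔x, r↔i, e↔v): positions sum to 25. Each letter is replaced by its mirror in the alphabet: a↔z, b↔y, c↔x, and so on (the Atbash cipher).
Decoding prm: p↔k, r↔i, m↔n.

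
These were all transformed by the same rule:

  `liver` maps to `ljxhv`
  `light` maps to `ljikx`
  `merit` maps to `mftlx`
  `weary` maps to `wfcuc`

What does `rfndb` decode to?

relax

In liver: l→l is +0, i→j is +1, v→x is +2, e→h is +3 — the shift increases by 1 each position. The shift increases by 1 at each position, starting from +0: 0, 1, 2, ….
Undoing it on rfndb: r−0=r, f−1=e, n−2=l, d−3=a, b−4=x.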